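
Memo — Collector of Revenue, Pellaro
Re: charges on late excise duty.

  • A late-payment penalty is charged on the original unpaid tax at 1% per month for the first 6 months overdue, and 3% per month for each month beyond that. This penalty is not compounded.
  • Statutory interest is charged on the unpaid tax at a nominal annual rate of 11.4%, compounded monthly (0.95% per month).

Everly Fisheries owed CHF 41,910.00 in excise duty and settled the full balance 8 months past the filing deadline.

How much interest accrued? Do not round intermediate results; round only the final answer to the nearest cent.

CHF 3,293.10

Interest: CHF 41,910.00 × ((1 + 0.0095)^8 − 1) = CHF 41,910.00 × 0.0785756… = CHF 3,293.1029…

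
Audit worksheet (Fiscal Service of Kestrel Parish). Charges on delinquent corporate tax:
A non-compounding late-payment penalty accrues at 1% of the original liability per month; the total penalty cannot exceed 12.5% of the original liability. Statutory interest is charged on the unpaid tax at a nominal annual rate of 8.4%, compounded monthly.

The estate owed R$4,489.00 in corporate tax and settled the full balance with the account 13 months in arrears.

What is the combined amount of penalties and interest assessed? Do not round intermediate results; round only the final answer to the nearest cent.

Penalty (uncapped): 13 × 1% × R$4,489.00 = R$583.57; cap = 12.5% × R$4,489.00 = R$561.13… → penalty = R$561.13…
Interest (8.4%/yr ÷ 12 = 0.7%/month): R$4,489.00 × ((1 + 0.007)^13 − 1) = R$426.1041…
Penalties + interest = R$561.1250 + R$426.1041… = R$987.23

R$987.23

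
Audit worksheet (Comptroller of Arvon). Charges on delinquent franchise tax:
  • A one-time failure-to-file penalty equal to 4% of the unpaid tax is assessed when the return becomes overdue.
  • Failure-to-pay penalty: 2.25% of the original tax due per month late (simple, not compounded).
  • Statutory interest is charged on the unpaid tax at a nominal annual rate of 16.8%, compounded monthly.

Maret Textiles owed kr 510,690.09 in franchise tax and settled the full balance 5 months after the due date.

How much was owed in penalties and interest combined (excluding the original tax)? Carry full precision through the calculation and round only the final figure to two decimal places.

Failure-to-file penalty: 4% × kr 510,690.09 = kr 20,427.60…
Failure-to-pay penalty: 5 × 2.25% × kr 510,690.09 = kr 57,452.64…
Interest (16.8%/yr ÷ 12 = 1.4%/month): kr 510,690.09 × ((1 + 0.014)^5 − 1) = kr 36,763.3706…
Penalties + interest = kr 77,880.2387… + kr 36,763.3706… = kr 114,643.61

kr 114,643.61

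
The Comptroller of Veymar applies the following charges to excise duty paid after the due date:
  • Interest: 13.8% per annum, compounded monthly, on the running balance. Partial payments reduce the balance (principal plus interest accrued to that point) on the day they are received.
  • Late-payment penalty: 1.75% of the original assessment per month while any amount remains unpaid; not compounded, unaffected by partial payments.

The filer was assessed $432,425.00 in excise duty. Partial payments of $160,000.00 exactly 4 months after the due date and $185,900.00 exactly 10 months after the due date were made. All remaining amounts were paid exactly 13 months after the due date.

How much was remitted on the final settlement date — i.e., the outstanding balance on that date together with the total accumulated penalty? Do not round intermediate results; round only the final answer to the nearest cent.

$230,373.37

Monthly rate = 13.8% ÷ 12 = 1.15%
Balance at month 4: $432,425.0000 × (1 + 0.0115)^4 = $452,662.3175…
After $160,000.00 payment: $452,662.3175… − $160,000.00 = $292,662.3175…
Balance at month 10: $292,662.3175… × (1 + 0.0115)^6 = $313,445.5654…
After $185,900.00 payment: $313,445.5654… − $185,900.00 = $127,545.5654…
Balance at month 13: $127,545.5654… × (1 + 0.0115)^3 = $131,996.6851…
Penalty: 13 × 1.75% × $432,425.00 = $98,376.69…
Final settlement = outstanding balance + penalty = $131,996.6851… + $98,376.69… = $230,373.37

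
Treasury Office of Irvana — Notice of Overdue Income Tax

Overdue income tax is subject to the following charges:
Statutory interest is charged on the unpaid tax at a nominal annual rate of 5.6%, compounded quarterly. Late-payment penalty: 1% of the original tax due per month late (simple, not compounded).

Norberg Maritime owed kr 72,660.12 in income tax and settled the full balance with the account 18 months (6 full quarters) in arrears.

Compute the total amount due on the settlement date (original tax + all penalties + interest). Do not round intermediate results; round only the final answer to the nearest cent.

Late-payment penalty: 18 × 1% × kr 72,660.12 = kr 13,078.82…
Interest (5.6%/yr ÷ 4 = 1.4%/quarter): kr 72,660.12 × ((1 + 0.014)^6 − 1) = kr 6,321.1005…
Total = kr 72,660.12 + kr 13,078.8216 + kr 6,321.1005… = kr 92,060.04

kr 92,060.04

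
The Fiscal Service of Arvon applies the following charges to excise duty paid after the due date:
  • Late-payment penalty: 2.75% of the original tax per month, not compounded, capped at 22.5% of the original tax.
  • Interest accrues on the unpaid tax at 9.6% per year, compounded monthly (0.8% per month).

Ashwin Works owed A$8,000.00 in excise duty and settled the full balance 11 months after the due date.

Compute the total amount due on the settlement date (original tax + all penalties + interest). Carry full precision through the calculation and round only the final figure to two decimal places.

A$10,532.85

Penalty (uncapped): 11 × 2.75% × A$8,000.00 = A$2,420.00; cap = 22.5% × A$8,000.00 = A$1,800.00 → penalty = A$1,800.00
Interest: A$8,000.00 × ((1 + 0.008)^11 − 1) = A$8,000.00 × 0.0916058… = A$732.8468…
Total = A$8,000.00 + A$1,800.0000 + A$732.8468… = A$10,532.85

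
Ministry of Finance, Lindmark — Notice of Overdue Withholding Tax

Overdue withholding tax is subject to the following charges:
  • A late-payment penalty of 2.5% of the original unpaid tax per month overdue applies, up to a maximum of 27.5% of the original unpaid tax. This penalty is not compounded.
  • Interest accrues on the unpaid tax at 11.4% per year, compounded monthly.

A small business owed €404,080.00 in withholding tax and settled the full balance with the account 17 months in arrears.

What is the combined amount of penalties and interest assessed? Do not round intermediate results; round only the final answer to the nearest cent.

€181,584.21

Penalty (uncapped): 17 × 2.5% × €404,080.00 = €171,734.00; cap = 27.5% × €404,080.00 = €111,122.00 → penalty = €111,122.00
Interest (11.4%/yr ÷ 12 = 0.95%/month): €404,080.00 × ((1 + 0.0095)^17 − 1) = €70,462.2130…
Penalties + interest = €111,122.0000 + €70,462.2130… = €181,584.21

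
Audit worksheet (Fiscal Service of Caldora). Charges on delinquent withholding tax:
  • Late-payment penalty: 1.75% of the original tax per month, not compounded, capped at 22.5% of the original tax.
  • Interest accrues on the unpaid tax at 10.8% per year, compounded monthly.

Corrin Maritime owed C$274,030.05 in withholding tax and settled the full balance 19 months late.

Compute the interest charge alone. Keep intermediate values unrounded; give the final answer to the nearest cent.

Interest (10.8%/yr ÷ 12 = 0.9%/month): C$274,030.05 × ((1 + 0.009)^19 − 1) = C$50,855.4648…

C$50,855.46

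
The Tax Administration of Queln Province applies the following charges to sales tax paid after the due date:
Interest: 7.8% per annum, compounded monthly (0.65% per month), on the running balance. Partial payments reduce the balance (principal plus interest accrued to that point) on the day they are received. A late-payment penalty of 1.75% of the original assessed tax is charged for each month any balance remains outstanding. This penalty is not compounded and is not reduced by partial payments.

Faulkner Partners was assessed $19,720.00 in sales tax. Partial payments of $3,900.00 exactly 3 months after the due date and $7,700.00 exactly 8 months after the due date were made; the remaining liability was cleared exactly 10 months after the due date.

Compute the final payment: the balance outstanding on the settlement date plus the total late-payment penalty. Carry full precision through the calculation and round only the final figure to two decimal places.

$12,609.58

Balance at month 3: $19,720.0000 × (1 + 0.0065)^3 = $20,107.0449…
After $3,900.00 payment: $20,107.0449… − $3,900.00 = $16,207.0449…
Balance at month 8: $16,207.0449… × (1 + 0.0065)^5 = $16,740.6660…
After $7,700.00 payment: $16,740.6660… − $7,700.00 = $9,040.6660…
Balance at month 10: $9,040.6660… × (1 + 0.0065)^2 = $9,158.5766…
Penalty: 10 × 1.75% × $19,720.00 = $3,451.00
Final settlement = outstanding balance + penalty = $9,158.5766… + $3,451.00 = $12,609.58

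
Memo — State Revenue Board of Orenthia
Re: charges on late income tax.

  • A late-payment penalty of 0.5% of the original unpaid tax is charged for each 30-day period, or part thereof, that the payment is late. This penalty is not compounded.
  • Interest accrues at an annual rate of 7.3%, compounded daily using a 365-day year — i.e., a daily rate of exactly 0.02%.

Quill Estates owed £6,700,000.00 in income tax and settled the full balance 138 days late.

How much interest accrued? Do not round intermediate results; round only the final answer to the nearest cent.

Interest: £6,700,000.00 × ((1 + 0.0002)^138 − 1) = £6,700,000.00 × 0.02798157… = £187,476.5294…

£187,476.53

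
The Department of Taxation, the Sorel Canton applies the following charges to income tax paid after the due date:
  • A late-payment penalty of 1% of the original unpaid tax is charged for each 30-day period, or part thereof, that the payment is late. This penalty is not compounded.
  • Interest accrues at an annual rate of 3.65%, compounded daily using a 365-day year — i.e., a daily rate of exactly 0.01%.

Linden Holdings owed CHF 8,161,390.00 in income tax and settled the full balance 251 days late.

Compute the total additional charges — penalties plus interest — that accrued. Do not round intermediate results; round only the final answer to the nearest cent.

Penalty periods: ⌈251/30⌉ = 9; penalty = 9 × 1% × CHF 8,161,390.00 = CHF 734,525.10
Interest: CHF 8,161,390.00 × ((1 + 0.0001)^251 − 1) = CHF 8,161,390.00 × 0.02541637… = CHF 207,432.9108…
Penalties + interest = CHF 734,525.1000 + CHF 207,432.9108… = CHF 941,958.01

CHF 941,958.01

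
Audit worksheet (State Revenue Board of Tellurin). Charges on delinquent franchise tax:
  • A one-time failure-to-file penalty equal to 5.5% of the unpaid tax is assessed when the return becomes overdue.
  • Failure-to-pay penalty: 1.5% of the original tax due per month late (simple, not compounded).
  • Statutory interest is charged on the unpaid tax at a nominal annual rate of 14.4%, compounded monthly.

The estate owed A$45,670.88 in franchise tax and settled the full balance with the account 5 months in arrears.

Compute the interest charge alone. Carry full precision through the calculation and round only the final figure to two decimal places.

A$2,806.81

Interest (14.4%/yr ÷ 12 = 1.2%/month): A$45,670.88 × ((1 + 0.012)^5 − 1) = A$2,806.8128…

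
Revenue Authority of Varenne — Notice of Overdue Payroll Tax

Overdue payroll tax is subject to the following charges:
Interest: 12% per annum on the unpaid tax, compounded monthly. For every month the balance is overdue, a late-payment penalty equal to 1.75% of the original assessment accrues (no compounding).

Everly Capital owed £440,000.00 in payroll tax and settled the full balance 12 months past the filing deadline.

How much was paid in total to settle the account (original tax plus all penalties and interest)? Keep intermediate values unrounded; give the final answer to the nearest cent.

Late-payment penalty: 12 × 1.75% × £440,000.00 = £92,400.00
Interest (12%/yr ÷ 12 = 1%/month): £440,000.00 × ((1 + 0.01)^12 − 1) = £55,803.0133…
Total = £440,000.00 + £92,400.0000 + £55,803.0133… = £588,203.01

£588,203.01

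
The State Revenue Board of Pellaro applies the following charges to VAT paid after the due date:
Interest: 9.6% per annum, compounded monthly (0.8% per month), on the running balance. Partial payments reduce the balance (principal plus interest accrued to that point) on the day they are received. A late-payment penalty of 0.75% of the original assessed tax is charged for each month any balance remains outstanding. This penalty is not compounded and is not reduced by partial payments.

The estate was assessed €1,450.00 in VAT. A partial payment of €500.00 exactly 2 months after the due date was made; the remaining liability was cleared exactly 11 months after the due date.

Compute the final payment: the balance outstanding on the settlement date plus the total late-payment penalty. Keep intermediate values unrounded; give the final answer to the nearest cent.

Balance at month 2: €1,450.0000 × (1 + 0.008)^2 = €1,473.2928
After €500.00 payment: €1,473.2928 − €500.00 = €973.2928
Balance at month 11: €973.2928 × (1 + 0.008)^9 = €1,045.6547…
Penalty: 11 × 0.75% × €1,450.00 = €119.63…
Final settlement = outstanding balance + penalty = €1,045.6547… + €119.63… = €1,165.28

€1,165.28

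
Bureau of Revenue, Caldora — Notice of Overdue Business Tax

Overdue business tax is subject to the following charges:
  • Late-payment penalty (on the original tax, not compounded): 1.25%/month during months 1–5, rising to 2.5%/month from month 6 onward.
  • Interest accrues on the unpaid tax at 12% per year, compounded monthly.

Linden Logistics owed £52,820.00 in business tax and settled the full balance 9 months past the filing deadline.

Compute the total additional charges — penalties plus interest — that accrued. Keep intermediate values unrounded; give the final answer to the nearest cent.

Penalty, months 1–5: 5 × 1.25% × £52,820.00 = £3,301.25
Penalty, months 6–9: 4 × 2.5% × £52,820.00 = £5,282.00
Interest (12%/yr ÷ 12 = 1%/month): £52,820.00 × ((1 + 0.01)^9 − 1) = £4,948.4561…
Penalties + interest = £8,583.2500 + £4,948.4561… = £13,531.71

£13,531.71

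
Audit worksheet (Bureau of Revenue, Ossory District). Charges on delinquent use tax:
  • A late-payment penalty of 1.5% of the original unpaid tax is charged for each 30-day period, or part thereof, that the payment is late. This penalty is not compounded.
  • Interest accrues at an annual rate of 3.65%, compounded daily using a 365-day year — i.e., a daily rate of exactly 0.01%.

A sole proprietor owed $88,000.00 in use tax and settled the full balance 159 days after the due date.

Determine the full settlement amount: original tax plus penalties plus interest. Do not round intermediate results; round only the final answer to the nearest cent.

$97,330.31

Penalty periods: ⌈159/30⌉ = 6; penalty = 6 × 1.5% × $88,000.00 = $7,920.00
Interest: $88,000.00 × ((1 + 0.0001)^159 − 1) = $88,000.00 × 0.01602627… = $1,410.3118…
Total = $88,000.00 + $7,920.0000 + $1,410.3118… = $97,330.31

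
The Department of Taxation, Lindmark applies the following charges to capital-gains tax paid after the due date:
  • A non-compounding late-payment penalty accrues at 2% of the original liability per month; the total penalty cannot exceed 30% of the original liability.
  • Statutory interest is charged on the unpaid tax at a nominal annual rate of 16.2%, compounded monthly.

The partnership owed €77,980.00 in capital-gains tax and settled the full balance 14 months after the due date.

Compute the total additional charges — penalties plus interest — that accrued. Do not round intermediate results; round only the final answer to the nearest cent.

Penalty: 14 × 2% × €77,980.00 = €21,834.40 (below the 30% cap of €23,394.00)
Interest (16.2%/yr ÷ 12 = 1.35%/month): €77,980.00 × ((1 + 0.0135)^14 − 1) = €16,104.0000…
Penalties + interest = €21,834.4000 + €16,104.0000… = €37,938.40

€37,938.40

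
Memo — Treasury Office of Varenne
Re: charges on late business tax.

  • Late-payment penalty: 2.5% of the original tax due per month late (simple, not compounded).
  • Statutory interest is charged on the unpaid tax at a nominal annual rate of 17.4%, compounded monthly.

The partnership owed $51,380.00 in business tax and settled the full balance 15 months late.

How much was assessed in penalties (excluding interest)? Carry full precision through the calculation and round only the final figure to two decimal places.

$19,267.50

Late-payment penalty: 15 × 2.5% × $51,380.00 = $19,267.50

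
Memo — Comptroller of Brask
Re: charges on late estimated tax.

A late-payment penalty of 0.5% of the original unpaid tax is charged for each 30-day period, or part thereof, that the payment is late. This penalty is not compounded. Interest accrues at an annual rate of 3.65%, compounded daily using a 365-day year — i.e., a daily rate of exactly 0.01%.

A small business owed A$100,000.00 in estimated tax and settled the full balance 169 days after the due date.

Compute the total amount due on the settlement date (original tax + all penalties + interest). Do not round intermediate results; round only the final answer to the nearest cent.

Penalty periods: ⌈169/30⌉ = 6; penalty = 6 × 0.5% × A$100,000.00 = A$3,000.00
Interest: A$100,000.00 × ((1 + 0.0001)^169 − 1) = A$100,000.00 × 0.01704275… = A$1,704.2754…
Total = A$100,000.00 + A$3,000.0000 + A$1,704.2754… = A$104,704.28

A$104,704.28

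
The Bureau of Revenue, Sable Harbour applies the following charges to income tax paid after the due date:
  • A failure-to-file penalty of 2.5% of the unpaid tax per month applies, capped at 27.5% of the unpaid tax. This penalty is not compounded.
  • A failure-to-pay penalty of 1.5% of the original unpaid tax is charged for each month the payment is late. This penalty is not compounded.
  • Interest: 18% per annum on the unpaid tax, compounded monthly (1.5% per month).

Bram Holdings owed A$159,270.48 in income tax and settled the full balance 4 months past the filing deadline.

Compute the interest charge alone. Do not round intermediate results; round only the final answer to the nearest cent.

Interest: A$159,270.48 × ((1 + 0.015)^4 − 1) = A$159,270.48 × 0.0613636… = A$9,773.4022…

A$9,773.40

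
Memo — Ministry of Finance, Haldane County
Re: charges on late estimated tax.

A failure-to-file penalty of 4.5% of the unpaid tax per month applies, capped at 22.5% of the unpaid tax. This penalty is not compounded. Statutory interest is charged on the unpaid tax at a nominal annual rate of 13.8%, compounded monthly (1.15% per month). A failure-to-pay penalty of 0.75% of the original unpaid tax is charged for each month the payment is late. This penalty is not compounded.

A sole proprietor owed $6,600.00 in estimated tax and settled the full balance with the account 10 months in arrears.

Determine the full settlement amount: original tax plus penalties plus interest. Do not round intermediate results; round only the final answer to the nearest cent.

$9,379.51

Failure-to-file: 10 × 4.5% × $6,600.00 = $2,970.00, capped at 22.5% × $6,600.00 = $1,485.00
Failure-to-pay penalty = 0.75% × $6,600.00 × 10 mo = $495.00
Interest: $6,600.00 × ((1 + 0.0115)^10 − 1) = $6,600.00 × 0.1211375… = $799.5074…
Total = $6,600.00 + $1,980.0000 + $799.5074… = $9,379.51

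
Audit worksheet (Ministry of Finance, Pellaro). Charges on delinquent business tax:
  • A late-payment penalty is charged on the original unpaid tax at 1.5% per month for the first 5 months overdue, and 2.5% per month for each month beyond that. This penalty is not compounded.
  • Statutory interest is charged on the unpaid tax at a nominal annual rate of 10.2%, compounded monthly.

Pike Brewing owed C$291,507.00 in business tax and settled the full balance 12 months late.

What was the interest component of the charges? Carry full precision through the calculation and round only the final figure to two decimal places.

C$31,163.91

Interest (10.2%/yr ÷ 12 = 0.85%/month): C$291,507.00 × ((1 + 0.0085)^12 − 1) = C$31,163.9135…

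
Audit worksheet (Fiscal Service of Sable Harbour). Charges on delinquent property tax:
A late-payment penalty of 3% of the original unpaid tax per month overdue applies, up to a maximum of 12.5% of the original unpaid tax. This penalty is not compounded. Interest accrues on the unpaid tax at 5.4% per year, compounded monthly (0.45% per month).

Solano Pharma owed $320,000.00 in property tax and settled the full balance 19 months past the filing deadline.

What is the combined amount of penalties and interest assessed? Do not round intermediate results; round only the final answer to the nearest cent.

Penalty (uncapped): 19 × 3% × $320,000.00 = $182,400.00; cap = 12.5% × $320,000.00 = $40,000.00 → penalty = $40,000.00
Interest: $320,000.00 × ((1 + 0.0045)^19 − 1) = $320,000.00 × 0.0890527… = $28,496.8516…
Penalties + interest = $40,000.0000 + $28,496.8516… = $68,496.85

$68,496.85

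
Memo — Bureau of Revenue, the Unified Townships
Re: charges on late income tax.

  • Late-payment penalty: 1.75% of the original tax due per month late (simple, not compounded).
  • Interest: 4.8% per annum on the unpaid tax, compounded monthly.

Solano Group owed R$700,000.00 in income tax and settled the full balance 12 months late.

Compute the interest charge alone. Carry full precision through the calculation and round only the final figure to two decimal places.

R$34,349.15

Interest (4.8%/yr ÷ 12 = 0.4%/month): R$700,000.00 × ((1 + 0.004)^12 − 1) = R$34,349.1453…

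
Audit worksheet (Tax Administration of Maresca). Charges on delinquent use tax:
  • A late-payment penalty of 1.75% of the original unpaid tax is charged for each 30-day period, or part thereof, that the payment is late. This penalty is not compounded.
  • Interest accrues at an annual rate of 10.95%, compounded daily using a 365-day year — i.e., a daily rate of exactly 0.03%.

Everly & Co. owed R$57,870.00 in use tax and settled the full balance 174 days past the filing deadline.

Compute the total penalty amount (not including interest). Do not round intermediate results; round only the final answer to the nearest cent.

Penalty periods: ⌈174/30⌉ = 6; penalty = 6 × 1.75% × R$57,870.00 = R$6,076.35

R$6,076.35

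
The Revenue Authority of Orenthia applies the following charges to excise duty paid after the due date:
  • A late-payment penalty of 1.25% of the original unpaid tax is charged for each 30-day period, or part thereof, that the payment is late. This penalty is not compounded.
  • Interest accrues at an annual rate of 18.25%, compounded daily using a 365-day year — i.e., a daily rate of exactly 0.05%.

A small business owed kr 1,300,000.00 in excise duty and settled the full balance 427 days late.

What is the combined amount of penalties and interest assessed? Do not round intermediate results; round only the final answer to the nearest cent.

Penalty periods: ⌈427/30⌉ = 15; penalty = 15 × 1.25% × kr 1,300,000.00 = kr 243,750.00
Interest: kr 1,300,000.00 × ((1 + 0.0005)^427 − 1) = kr 1,300,000.00 × 0.23793744… = kr 309,318.6767…
Penalties + interest = kr 243,750.0000 + kr 309,318.6767… = kr 553,068.68

kr 553,068.68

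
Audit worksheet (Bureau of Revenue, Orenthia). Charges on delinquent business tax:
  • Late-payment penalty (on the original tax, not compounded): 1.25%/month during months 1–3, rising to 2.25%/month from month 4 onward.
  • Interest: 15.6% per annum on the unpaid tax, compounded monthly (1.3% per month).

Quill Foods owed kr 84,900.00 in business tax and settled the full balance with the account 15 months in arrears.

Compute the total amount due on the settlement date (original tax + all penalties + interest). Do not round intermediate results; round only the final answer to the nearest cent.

kr 129,157.08

Penalty, months 1–3: 3 × 1.25% × kr 84,900.00 = kr 3,183.75
Penalty, months 4–15: 12 × 2.25% × kr 84,900.00 = kr 22,923.00
Interest: kr 84,900.00 × ((1 + 0.013)^15 − 1) = kr 84,900.00 × 0.2137848… = kr 18,150.3262…
Total = kr 84,900.00 + kr 26,106.7500 + kr 18,150.3262… = kr 129,157.08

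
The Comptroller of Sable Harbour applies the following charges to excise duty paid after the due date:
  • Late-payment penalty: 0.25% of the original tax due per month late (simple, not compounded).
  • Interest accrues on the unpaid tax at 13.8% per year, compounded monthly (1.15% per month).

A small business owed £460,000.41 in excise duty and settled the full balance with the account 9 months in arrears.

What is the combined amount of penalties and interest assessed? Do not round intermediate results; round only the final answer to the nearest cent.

Late-payment penalty = 0.25% × £460,000.41 × 9 mo = £10,350.01…
Interest: £460,000.41 × ((1 + 0.0115)^9 − 1) = £460,000.41 × 0.1083910… = £49,859.8965…
Penalties + interest = £10,350.0092… + £49,859.8965… = £60,209.91

£60,209.91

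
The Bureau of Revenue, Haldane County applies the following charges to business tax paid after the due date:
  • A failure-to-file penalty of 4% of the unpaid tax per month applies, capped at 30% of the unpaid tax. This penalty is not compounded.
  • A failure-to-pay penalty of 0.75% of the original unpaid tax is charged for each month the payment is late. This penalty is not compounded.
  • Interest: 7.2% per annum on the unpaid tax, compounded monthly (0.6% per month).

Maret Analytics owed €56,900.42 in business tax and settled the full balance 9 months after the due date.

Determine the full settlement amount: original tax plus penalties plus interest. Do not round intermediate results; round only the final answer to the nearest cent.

€80,958.73

Failure-to-file: 9 × 4% × €56,900.42 = €20,484.15…, capped at 30% × €56,900.42 = €17,070.13…
Failure-to-pay penalty: 9 × 0.75% × €56,900.42 = €3,840.78…
Interest: €56,900.42 × ((1 + 0.006)^9 − 1) = €56,900.42 × 0.0553143… = €3,147.4074…
Total = €56,900.42 + €20,910.9044… + €3,147.4074… = €80,958.73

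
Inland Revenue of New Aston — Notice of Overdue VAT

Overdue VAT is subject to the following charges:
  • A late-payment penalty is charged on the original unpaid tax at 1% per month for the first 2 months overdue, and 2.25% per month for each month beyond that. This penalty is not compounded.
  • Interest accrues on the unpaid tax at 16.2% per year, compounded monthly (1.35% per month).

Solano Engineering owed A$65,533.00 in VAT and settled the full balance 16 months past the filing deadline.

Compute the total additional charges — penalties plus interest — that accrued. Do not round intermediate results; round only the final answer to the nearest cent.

A$37,636.27

Penalty, months 1–2: 2 × 1% × A$65,533.00 = A$1,310.66
Penalty, months 3–16: 14 × 2.25% × A$65,533.00 = A$20,642.90…
Interest: A$65,533.00 × ((1 + 0.0135)^16 − 1) = A$65,533.00 × 0.2393103… = A$15,682.7199…
Penalties + interest = A$21,953.5550 + A$15,682.7199… = A$37,636.27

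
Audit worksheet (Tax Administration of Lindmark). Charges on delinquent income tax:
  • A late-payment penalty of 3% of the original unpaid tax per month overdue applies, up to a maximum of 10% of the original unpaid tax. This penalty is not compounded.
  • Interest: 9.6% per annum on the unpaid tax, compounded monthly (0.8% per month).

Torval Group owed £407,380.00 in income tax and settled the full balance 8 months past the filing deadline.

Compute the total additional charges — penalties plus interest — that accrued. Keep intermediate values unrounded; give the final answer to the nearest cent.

Penalty (uncapped): 8 × 3% × £407,380.00 = £97,771.20; cap = 10% × £407,380.00 = £40,738.00 → penalty = £40,738.00
Interest: £407,380.00 × ((1 + 0.008)^8 − 1) = £407,380.00 × 0.0658210… = £26,814.1429…
Penalties + interest = £40,738.0000 + £26,814.1429… = £67,552.14

£67,552.14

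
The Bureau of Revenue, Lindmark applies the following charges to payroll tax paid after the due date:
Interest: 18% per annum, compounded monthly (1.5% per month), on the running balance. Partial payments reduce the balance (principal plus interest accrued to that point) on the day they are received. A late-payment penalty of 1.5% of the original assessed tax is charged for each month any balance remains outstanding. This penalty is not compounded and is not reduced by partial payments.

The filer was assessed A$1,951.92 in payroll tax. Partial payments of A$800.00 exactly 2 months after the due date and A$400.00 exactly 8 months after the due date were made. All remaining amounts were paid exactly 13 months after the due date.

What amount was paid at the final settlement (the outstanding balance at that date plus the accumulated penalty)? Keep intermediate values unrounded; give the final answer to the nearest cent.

A$1,376.11

Balance at month 2: A$1,951.9200 × (1 + 0.015)^2 = A$2,010.9168…
After A$800.00 payment: A$2,010.9168… − A$800.00 = A$1,210.9168…
Balance at month 8: A$1,210.9168… × (1 + 0.015)^6 = A$1,324.0688…
After A$400.00 payment: A$1,324.0688… − A$400.00 = A$924.0688…
Balance at month 13: A$924.0688… × (1 + 0.015)^5 = A$995.4845…
Penalty: 13 × 1.5% × A$1,951.92 = A$380.62…
Final settlement = outstanding balance + penalty = A$995.4845… + A$380.62… = A$1,376.11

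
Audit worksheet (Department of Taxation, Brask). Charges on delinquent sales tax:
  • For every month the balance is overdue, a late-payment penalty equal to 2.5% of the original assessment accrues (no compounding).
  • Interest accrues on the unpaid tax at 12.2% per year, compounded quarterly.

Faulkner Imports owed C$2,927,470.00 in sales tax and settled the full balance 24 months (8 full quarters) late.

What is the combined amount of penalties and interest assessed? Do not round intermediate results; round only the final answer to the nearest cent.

Late-payment penalty = 2.5% × C$2,927,470.00 × 24 mo = C$1,756,482.00
Interest (12.2%/yr ÷ 4 = 3.05%/quarter): C$2,927,470.00 × ((1 + 0.0305)^8 − 1) = C$795,387.5782…
Penalties + interest = C$1,756,482.0000 + C$795,387.5782… = C$2,551,869.58

C$2,551,869.58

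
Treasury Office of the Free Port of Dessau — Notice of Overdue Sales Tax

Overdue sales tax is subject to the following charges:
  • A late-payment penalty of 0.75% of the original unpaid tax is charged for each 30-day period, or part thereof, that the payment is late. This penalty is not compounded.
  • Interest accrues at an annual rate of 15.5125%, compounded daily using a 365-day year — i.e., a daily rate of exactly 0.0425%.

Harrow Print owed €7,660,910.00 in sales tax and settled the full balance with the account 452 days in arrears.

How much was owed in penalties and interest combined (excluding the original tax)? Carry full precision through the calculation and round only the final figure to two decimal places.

€2,541,447.43

Penalty periods: ⌈452/30⌉ = 16; penalty = 16 × 0.75% × €7,660,910.00 = €919,309.20
Interest: €7,660,910.00 × ((1 + 0.000425)^452 − 1) = €7,660,910.00 × 0.21174224… = €1,622,138.2304…
Penalties + interest = €919,309.2000 + €1,622,138.2304… = €2,541,447.43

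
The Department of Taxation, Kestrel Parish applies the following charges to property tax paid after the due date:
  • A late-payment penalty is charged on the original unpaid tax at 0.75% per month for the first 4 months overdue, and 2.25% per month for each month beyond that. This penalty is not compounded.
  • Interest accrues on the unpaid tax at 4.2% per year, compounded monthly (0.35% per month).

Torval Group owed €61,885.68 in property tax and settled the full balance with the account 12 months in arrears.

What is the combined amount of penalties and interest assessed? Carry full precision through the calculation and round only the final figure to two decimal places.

Penalty, months 1–4: 4 × 0.75% × €61,885.68 = €1,856.57…
Penalty, months 5–12: 8 × 2.25% × €61,885.68 = €11,139.42…
Interest: €61,885.68 × ((1 + 0.0035)^12 − 1) = €61,885.68 × 0.0428180… = €2,649.8215…
Penalties + interest = €12,995.9928 + €2,649.8215… = €15,645.81

€15,645.81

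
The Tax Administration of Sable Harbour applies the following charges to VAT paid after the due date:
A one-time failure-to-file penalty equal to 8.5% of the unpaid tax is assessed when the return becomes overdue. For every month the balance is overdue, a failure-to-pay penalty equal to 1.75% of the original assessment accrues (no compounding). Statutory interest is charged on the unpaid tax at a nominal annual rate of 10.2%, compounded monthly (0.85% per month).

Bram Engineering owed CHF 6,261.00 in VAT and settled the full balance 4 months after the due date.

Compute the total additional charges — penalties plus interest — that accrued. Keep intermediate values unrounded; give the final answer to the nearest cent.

Failure-to-file penalty: 8.5% × CHF 6,261.00 = CHF 532.19…
Failure-to-pay penalty: 4 × 1.75% × CHF 6,261.00 = CHF 438.27
Interest: CHF 6,261.00 × ((1 + 0.0085)^4 − 1) = CHF 6,261.00 × 0.0344360… = CHF 215.6036…
Penalties + interest = CHF 970.4550 + CHF 215.6036… = CHF 1,186.06

CHF 1,186.06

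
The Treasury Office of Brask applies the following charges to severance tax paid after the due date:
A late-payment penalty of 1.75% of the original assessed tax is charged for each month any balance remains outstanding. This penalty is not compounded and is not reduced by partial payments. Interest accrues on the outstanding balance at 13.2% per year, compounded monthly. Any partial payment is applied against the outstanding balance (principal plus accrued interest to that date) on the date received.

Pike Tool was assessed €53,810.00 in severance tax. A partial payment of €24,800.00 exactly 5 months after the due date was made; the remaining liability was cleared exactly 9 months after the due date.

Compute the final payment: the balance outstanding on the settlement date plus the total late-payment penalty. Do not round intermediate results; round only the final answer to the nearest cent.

€41,943.44

Monthly rate = 13.2% ÷ 12 = 1.1%
Balance at month 5: €53,810.0000 × (1 + 0.011)^5 = €56,835.3803…
After €24,800.00 payment: €56,835.3803… − €24,800.00 = €32,035.3803…
Balance at month 9: €32,035.3803… × (1 + 0.011)^4 = €33,468.3657…
Penalty: 9 × 1.75% × €53,810.00 = €8,475.08…
Final settlement = outstanding balance + penalty = €33,468.3657… + €8,475.08… = €41,943.44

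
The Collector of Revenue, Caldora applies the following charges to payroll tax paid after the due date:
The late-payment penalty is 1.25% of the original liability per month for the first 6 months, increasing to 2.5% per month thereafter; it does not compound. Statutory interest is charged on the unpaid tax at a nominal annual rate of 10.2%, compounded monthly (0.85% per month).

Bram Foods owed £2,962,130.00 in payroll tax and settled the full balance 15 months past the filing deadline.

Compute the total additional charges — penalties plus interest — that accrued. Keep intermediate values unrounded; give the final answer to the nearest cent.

£1,289,631.24

Penalty, months 1–6: 6 × 1.25% × £2,962,130.00 = £222,159.75
Penalty, months 7–15: 9 × 2.5% × £2,962,130.00 = £666,479.25
Interest: £2,962,130.00 × ((1 + 0.0085)^15 − 1) = £2,962,130.00 × 0.1353729… = £400,992.2391…
Penalties + interest = £888,639.0000 + £400,992.2391… = £1,289,631.24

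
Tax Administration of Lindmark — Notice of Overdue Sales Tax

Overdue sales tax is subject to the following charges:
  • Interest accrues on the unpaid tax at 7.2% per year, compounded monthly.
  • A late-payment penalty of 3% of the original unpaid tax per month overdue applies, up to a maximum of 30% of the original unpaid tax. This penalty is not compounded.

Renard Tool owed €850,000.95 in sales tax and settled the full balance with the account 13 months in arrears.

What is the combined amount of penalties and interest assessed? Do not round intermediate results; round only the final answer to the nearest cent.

€323,740.47

Penalty (uncapped): 13 × 3% × €850,000.95 = €331,500.37…; cap = 30% × €850,000.95 = €255,000.29… → penalty = €255,000.29…
Interest (7.2%/yr ÷ 12 = 0.6%/month): €850,000.95 × ((1 + 0.006)^13 − 1) = €68,740.1826…
Penalties + interest = €255,000.2850 + €68,740.1826… = €323,740.47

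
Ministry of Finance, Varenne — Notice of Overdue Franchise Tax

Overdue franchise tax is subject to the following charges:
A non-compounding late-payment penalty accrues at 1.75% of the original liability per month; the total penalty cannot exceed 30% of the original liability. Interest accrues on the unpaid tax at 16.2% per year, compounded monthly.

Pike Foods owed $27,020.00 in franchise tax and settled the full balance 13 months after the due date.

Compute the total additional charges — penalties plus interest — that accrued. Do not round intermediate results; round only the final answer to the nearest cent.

Penalty: 13 × 1.75% × $27,020.00 = $6,147.05 (below the 30% cap of $8,106.00)
Interest (16.2%/yr ÷ 12 = 1.35%/month): $27,020.00 × ((1 + 0.0135)^13 − 1) = $5,145.7835…
Penalties + interest = $6,147.0500 + $5,145.7835… = $11,292.83

$11,292.83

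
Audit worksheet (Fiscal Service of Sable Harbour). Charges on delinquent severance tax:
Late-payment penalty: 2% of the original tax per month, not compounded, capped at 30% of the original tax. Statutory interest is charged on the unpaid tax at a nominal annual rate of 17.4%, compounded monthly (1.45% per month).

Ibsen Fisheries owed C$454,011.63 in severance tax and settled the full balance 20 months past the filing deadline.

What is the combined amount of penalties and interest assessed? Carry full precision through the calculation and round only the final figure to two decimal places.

C$287,683.30

Penalty (uncapped): 20 × 2% × C$454,011.63 = C$181,604.65…; cap = 30% × C$454,011.63 = C$136,203.49… → penalty = C$136,203.49…
Interest: C$454,011.63 × ((1 + 0.0145)^20 − 1) = C$454,011.63 × 0.3336474… = C$151,479.8066…
Penalties + interest = C$136,203.4890 + C$151,479.8066… = C$287,683.30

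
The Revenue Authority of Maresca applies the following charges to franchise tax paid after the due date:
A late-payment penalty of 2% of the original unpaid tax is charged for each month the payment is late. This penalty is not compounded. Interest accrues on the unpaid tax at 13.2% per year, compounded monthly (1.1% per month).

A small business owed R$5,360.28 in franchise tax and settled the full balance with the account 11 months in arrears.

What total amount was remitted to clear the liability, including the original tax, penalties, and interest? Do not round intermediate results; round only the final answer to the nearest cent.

Late-payment penalty = 2% × R$5,360.28 × 11 mo = R$1,179.26…
Interest: R$5,360.28 × ((1 + 0.011)^11 − 1) = R$5,360.28 × 0.1278795… = R$685.4700…
Total = R$5,360.28 + R$1,179.2616 + R$685.4700… = R$7,225.01

R$7,225.01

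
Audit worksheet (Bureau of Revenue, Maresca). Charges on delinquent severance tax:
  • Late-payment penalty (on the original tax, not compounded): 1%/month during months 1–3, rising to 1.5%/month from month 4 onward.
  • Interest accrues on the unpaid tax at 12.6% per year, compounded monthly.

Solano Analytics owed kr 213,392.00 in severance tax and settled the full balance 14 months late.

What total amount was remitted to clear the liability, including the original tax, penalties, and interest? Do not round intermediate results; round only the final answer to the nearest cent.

kr 288,605.54

Penalty, months 1–3: 3 × 1% × kr 213,392.00 = kr 6,401.76
Penalty, months 4–14: 11 × 1.5% × kr 213,392.00 = kr 35,209.68
Interest (12.6%/yr ÷ 12 = 1.05%/month): kr 213,392.00 × ((1 + 0.0105)^14 − 1) = kr 33,602.1025…
Total = kr 213,392.00 + kr 41,611.4400 + kr 33,602.1025… = kr 288,605.54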